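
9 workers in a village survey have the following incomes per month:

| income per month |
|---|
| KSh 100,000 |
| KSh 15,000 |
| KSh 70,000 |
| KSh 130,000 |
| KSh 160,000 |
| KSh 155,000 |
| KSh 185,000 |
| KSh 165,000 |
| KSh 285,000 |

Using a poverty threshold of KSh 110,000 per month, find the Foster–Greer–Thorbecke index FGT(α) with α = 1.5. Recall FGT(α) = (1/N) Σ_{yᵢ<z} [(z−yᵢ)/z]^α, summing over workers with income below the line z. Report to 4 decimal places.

Below the line: KSh 15,000, KSh 70,000, KSh 100,000 (q = 3 of N = 9).
Relative gaps: (110000−15000)/110000 = 0.8636; (110000−70000)/110000 = 0.3636; (110000−100000)/110000 = 0.0909.
Raised to α = 1.5: 0.80259; 0.21928; 0.02741.
Sum = 1.049286; FGT(1.5) = 1.049286 / 9 = 0.1166.

0.1166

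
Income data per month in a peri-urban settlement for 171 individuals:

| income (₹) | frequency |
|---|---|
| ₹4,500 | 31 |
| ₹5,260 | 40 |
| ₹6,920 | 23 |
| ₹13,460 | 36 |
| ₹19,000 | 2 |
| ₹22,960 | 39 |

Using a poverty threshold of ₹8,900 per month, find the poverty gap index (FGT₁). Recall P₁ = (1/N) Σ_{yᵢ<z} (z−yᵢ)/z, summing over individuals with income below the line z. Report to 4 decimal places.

0.2152

Incomes under z: 31×₹4,500, 40×₹5,260, 23×₹6,920 (q = 94 of N = 171).
Shortfall ratios: (8900−4500)/8900 = 0.4944 (×31); (8900−5260)/8900 = 0.4090 (×40); (8900−6920)/8900 = 0.2225 (×23).
Σ = 36.802247. Dividing by the full population N = 171 gives P₁ = 0.2152.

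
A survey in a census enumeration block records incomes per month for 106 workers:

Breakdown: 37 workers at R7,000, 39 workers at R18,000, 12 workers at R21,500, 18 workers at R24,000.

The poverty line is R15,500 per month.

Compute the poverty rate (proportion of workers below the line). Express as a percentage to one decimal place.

34.9%

37 of the 106 workers have income below R15,500.
H = 37/106 = 34.9%.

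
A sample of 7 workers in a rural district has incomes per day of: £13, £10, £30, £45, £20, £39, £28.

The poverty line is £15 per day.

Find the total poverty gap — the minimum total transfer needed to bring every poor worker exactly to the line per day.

Below the line: £10, £13 (q = 2 of N = 7).
Individual gaps: 15−10 = 5; 15−13 = 2.
Aggregate gap = £7.

£7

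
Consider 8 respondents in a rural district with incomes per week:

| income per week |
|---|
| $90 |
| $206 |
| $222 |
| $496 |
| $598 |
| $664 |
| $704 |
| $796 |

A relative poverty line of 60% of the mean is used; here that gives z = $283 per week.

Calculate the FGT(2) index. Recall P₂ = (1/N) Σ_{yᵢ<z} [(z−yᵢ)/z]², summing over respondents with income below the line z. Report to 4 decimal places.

0.0732

Below the line: $90, $206, $222 (q = 3 of N = 8).
Relative gaps: (283−90)/283 = 0.6820; (283−206)/283 = 0.2721; (283−222)/283 = 0.2155.
Squared: 0.4651; 0.0740; 0.0465.
Sum = 0.585586; P₂ = 0.585586 / 8 = 0.0732.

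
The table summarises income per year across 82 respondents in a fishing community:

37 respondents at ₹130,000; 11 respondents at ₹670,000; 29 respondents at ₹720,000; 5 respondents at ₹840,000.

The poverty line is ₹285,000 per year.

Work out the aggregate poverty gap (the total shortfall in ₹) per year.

Below z: 37×₹130,000 (q = 37 of N = 82).
Individual gaps: 37×(285000−130000) = 5735000.
Aggregate gap = ₹5,735,000.

₹5,735,000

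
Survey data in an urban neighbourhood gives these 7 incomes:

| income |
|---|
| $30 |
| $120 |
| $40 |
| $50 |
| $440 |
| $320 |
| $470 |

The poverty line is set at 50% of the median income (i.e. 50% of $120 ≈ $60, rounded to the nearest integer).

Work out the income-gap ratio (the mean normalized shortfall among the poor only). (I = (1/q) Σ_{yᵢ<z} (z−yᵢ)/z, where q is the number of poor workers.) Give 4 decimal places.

0.3333

Below z: $30, $40, $50 (q = 3 of N = 7).
Relative gaps: 0.5000, 0.3333, 0.1667; sum = 1.000000.
I averages over the q = 3 poor units only: 1.000000 / 3 = 0.3333.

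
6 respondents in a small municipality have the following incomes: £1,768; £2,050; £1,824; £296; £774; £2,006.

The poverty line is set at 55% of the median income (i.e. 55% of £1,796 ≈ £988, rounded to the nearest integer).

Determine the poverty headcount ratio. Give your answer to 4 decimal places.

0.3333

2 of the 6 respondents have income below £988.
H = 2/6 = 0.3333.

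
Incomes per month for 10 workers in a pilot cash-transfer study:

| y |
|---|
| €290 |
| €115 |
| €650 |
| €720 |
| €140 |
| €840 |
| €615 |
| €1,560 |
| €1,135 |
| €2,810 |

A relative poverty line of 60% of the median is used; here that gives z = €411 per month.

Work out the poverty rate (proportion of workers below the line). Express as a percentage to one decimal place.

30.0%

3 of the 10 workers have income below €411.
H = 3/10 = 30.0%.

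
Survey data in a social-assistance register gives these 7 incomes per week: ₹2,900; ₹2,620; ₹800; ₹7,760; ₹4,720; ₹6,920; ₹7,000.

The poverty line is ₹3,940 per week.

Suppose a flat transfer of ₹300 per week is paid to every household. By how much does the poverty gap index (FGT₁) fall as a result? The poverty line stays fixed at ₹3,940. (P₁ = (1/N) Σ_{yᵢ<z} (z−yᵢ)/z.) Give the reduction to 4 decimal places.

0.0326

Before: below the line — ₹800, ₹2,620, ₹2,900; poverty gap index (FGT₁) = 0.199420.
After the ₹300 transfer: below the line — ₹1,100, ₹2,920, ₹3,200; poverty gap index (FGT₁) = 0.166788.
Reduction = 0.199420 − 0.166788 = 0.0326.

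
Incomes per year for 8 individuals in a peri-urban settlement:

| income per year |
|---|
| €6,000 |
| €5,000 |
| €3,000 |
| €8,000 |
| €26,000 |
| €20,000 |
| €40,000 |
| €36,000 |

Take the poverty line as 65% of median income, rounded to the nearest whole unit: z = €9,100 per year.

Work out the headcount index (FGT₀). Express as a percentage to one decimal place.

50.0%

4 of the 8 individuals have income below €9,100.
H = 4/8 = 50.0%.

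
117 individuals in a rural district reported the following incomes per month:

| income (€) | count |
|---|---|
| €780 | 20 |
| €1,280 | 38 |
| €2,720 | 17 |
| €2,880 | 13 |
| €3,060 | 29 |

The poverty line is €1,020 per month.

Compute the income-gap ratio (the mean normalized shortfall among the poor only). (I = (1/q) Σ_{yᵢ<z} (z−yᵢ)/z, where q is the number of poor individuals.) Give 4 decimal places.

Poor units: 20×€780 (q = 20 of N = 117).
Relative gaps: 0.2353 (×20); sum = 4.705882.
I averages over the q = 20 poor units only: 4.705882 / 20 = 0.2353.

0.2353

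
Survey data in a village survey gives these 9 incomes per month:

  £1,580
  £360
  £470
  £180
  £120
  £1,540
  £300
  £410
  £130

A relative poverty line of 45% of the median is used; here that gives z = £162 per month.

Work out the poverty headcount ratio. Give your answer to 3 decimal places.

2 of the 9 households have income below £162.
H = 2/9 = 0.222.

0.222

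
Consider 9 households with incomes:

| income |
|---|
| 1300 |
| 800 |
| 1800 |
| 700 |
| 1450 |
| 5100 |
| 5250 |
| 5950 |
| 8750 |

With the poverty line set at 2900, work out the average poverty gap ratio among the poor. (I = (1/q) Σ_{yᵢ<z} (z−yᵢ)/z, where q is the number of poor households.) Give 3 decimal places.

0.583

Below the line: 700, 800, 1300, 1450, 1800 (q = 5 of N = 9).
Relative gaps: 0.7586, 0.7241, 0.5517, 0.5000, 0.3793; sum = 2.913793.
I averages over the q = 5 poor units only: 2.913793 / 5 = 0.583.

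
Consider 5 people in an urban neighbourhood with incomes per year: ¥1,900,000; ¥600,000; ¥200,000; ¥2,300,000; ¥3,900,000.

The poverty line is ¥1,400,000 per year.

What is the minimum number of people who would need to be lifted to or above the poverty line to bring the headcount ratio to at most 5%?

Currently q = 2 of N = 5 are below the line (H = 0.400).
A headcount ratio of at most 5% allows at most ⌊0.05 × 5⌋ = 0 poor people.
So at least 2 − 0 = 2 must be lifted.

2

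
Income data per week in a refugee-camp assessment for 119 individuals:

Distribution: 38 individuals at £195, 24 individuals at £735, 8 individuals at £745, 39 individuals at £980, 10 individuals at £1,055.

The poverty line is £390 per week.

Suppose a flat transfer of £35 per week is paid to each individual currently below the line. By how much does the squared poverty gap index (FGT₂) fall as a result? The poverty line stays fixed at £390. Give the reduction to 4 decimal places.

0.0261

Before: below the line — 38×£195; squared poverty gap index (FGT₂) = 0.079832.
After the £35 transfer: below the line — 38×£230; squared poverty gap index (FGT₂) = 0.053746.
Reduction = 0.079832 − 0.053746 = 0.0261.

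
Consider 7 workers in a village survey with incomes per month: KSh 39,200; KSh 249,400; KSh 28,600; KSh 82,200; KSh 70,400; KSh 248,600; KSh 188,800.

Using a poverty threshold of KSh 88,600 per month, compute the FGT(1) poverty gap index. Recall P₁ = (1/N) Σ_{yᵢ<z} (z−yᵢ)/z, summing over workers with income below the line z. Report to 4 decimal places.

Below z: KSh 28,600, KSh 39,200, KSh 70,400, KSh 82,200 (q = 4 of N = 7).
Gap ratios (z−y)/z: (88600−28600)/88600 = 0.6772; (88600−39200)/88600 = 0.5576; (88600−70400)/88600 = 0.2054; (88600−82200)/88600 = 0.0722.
Σ = 1.512415. Dividing by the full population N = 7 gives P₁ = 0.2161.

0.2161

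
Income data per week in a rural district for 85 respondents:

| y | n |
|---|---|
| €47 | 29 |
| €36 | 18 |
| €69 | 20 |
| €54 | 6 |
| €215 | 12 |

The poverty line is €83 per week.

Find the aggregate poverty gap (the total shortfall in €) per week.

Below z: 18×€36, 29×€47, 6×€54, 20×€69 (q = 73 of N = 85).
Individual gaps: 18×(83−36) = 846; 29×(83−47) = 1044; 6×(83−54) = 174; 20×(83−69) = 280.
Aggregate gap = €2,344.

€2,344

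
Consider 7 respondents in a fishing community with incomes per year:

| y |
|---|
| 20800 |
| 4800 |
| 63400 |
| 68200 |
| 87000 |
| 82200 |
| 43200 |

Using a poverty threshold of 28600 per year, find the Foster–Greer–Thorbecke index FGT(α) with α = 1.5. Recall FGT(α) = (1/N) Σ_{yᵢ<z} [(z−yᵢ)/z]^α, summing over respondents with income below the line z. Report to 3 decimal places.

Below the line: 4800, 20800 (q = 2 of N = 7).
Shortfall ratios: (28600−4800)/28600 = 0.8322; (28600−20800)/28600 = 0.2727.
Raised to α = 1.5: 0.75913; 0.14243.
Sum = 0.901558; FGT(1.5) = 0.901558 / 7 = 0.129.

0.129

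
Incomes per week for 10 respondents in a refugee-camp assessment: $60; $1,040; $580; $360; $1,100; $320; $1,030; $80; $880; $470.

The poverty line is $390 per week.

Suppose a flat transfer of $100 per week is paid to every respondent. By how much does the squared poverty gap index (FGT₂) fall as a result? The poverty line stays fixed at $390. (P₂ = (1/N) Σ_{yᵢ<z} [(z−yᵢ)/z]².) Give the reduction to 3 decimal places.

Before: below the line — $60, $80, $320, $360; squared poverty gap index (FGT₂) = 0.13859.
After the $100 transfer: below the line — $160, $180; squared poverty gap index (FGT₂) = 0.06377.
Reduction = 0.13859 − 0.06377 = 0.075.

0.075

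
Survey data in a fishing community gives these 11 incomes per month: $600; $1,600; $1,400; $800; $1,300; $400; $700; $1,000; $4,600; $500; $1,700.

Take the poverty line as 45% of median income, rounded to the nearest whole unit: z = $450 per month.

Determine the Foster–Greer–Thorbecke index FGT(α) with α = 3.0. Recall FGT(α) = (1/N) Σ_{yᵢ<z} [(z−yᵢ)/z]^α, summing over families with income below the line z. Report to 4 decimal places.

Incomes under z: $400 (q = 1 of N = 11).
Normalized shortfalls: (450−400)/450 = 0.1111.
Raised to α = 3.0: 0.00137.
Sum = 0.001372; FGT(3.0) = 0.001372 / 11 = 0.0001.

0.0001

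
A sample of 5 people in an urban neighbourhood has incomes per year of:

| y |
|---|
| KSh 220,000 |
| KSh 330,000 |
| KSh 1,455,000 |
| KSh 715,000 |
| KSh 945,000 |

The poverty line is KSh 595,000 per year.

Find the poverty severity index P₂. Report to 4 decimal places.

0.1191

Poor units: KSh 220,000, KSh 330,000 (q = 2 of N = 5).
Relative gaps: (595000−220000)/595000 = 0.6303; (595000−330000)/595000 = 0.4454.
Squared: 0.3972; 0.1984.
Sum = 0.595579; P₂ = 0.595579 / 5 = 0.1191.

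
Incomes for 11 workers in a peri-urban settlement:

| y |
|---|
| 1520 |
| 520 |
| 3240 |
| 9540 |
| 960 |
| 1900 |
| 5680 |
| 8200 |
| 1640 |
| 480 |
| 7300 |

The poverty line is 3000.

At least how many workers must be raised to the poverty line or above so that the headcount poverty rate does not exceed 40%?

Currently q = 6 of N = 11 are below the line (H = 0.545).
A headcount ratio of at most 40% allows at most ⌊0.40 × 11⌋ = 4 poor workers.
So at least 6 − 4 = 2 must be lifted.

2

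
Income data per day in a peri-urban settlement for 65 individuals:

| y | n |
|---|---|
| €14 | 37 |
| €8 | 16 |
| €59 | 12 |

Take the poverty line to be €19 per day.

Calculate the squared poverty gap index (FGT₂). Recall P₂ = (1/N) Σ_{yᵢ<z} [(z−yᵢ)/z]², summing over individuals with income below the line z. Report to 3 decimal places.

Poor units: 16×€8, 37×€14 (q = 53 of N = 65).
Shortfall ratios: (19−8)/19 = 0.5789 (×16); (19−14)/19 = 0.2632 (×37).
Squared: 0.3352 (×16); 0.0693 (×37).
Sum = 7.925208; P₂ = 7.925208 / 65 = 0.122.

0.122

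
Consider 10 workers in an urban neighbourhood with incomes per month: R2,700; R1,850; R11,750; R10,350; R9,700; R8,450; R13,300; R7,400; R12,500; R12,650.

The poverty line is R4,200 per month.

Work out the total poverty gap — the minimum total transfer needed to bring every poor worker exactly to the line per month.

Poor units: R1,850, R2,700 (q = 2 of N = 10).
Individual gaps: 4200−1850 = 2350; 4200−2700 = 1500.
Aggregate gap = R3,850.

R3,850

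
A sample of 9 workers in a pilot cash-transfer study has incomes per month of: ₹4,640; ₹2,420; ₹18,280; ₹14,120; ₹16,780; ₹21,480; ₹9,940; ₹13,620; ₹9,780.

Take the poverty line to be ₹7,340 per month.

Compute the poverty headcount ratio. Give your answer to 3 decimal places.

0.222

2 of the 9 workers have income below ₹7,340.
H = 2/9 = 0.222.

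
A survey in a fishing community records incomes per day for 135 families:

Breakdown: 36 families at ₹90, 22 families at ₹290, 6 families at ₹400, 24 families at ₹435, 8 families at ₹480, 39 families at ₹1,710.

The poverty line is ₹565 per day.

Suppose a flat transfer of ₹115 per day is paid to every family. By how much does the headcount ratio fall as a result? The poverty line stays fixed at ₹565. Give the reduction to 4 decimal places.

0.0593

Before: below the line — 36×₹90, 22×₹290, 6×₹400, 24×₹435, 8×₹480; headcount ratio = 0.711111.
After the ₹115 transfer: below the line — 36×₹205, 22×₹405, 6×₹515, 24×₹550; headcount ratio = 0.651852.
Reduction = 0.711111 − 0.651852 = 0.0593.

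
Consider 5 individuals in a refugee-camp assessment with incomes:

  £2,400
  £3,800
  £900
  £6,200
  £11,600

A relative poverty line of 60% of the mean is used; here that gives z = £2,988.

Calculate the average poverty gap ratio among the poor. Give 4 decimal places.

Poor units: £900, £2,400 (q = 2 of N = 5).
Relative gaps: 0.6988, 0.1968; sum = 0.895582.
The income-gap ratio divides by q (the poor only): 0.895582 / 2 = 0.4478.

0.4478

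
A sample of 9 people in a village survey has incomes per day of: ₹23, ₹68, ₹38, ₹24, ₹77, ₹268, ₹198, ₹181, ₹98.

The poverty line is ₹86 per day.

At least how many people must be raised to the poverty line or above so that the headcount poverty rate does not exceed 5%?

5 of the 9 people are poor, so H = 5/9 = 0.556.
A headcount ratio of at most 5% allows at most ⌊0.05 × 9⌋ = 0 poor people.
So at least 5 − 0 = 5 must be lifted.

5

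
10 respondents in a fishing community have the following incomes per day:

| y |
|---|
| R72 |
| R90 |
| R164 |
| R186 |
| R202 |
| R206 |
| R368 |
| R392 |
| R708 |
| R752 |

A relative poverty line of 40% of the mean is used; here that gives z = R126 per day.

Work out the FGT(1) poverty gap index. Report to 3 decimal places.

0.071

Poor units: R72, R90 (q = 2 of N = 10).
Normalized shortfalls: (126−72)/126 = 0.4286; (126−90)/126 = 0.2857.
Σ = 0.714286. Dividing by the full population N = 10 gives P₁ = 0.071.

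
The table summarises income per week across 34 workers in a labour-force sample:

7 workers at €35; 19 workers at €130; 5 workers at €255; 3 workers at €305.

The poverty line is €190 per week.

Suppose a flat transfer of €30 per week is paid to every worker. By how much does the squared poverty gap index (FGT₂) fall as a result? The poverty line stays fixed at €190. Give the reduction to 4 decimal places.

Before: below the line — 7×€35, 19×€130; squared poverty gap index (FGT₂) = 0.192745.
After the €30 transfer: below the line — 7×€65, 19×€160; squared poverty gap index (FGT₂) = 0.103043.
Reduction = 0.192745 − 0.103043 = 0.0897.

0.0897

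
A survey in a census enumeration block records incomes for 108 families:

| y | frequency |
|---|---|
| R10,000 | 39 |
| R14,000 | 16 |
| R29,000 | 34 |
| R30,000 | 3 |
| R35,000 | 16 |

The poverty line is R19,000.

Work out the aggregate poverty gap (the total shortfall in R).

R431,000

Incomes under z: 39×R10,000, 16×R14,000 (q = 55 of N = 108).
Individual gaps: 39×(19000−10000) = 351000; 16×(19000−14000) = 80000.
Aggregate gap = R431,000.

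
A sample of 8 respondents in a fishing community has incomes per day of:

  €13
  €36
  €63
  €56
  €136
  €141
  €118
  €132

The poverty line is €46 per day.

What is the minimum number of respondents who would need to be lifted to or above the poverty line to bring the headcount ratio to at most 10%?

2

Currently q = 2 of N = 8 are below the line (H = 0.250).
A headcount ratio of at most 10% allows at most ⌊0.10 × 8⌋ = 0 poor respondents.
So at least 2 − 0 = 2 must be lifted.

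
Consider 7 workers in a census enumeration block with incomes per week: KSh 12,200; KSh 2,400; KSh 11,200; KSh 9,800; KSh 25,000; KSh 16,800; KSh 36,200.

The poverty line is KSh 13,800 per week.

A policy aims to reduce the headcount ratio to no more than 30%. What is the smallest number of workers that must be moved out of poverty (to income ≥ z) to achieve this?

Currently q = 4 of N = 7 are below the line (H = 0.571).
A headcount ratio of at most 30% allows at most ⌊0.30 × 7⌋ = 2 poor workers.
So at least 4 − 2 = 2 must be lifted.

2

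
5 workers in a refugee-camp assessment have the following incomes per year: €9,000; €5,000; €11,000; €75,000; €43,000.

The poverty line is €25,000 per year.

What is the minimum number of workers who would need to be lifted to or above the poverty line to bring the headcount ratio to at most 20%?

2

3 of the 5 workers are poor, so H = 3/5 = 0.600.
A headcount ratio of at most 20% allows at most ⌊0.20 × 5⌋ = 1 poor workers.
So at least 3 − 1 = 2 must be lifted.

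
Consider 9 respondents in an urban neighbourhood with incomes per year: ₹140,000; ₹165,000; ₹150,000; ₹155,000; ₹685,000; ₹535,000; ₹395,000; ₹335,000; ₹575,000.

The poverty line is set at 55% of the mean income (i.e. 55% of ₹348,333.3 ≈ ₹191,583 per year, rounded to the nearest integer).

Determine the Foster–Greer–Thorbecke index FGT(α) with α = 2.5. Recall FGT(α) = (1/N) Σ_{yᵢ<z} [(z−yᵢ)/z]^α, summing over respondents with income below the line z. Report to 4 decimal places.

0.0092

Below the line: ₹140,000, ₹150,000, ₹155,000, ₹165,000 (q = 4 of N = 9).
Normalized shortfalls: (191583−140000)/191583 = 0.2692; (191583−150000)/191583 = 0.2170; (191583−155000)/191583 = 0.1910; (191583−165000)/191583 = 0.1388.
Raised to α = 2.5: 0.03762; 0.02195; 0.01593; 0.00717.
Sum = 0.082669; FGT(2.5) = 0.082669 / 9 = 0.0092.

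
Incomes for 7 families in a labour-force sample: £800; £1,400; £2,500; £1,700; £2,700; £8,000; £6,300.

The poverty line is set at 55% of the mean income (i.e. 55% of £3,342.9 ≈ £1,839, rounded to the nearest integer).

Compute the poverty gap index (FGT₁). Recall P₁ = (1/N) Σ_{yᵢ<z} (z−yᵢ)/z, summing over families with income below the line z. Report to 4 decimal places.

0.1256

Below z: £800, £1,400, £1,700 (q = 3 of N = 7).
Normalized shortfalls: (1839−800)/1839 = 0.5650; (1839−1400)/1839 = 0.2387; (1839−1700)/1839 = 0.0756.
Σ = 0.879282. Dividing by the full population N = 7 gives P₁ = 0.1256.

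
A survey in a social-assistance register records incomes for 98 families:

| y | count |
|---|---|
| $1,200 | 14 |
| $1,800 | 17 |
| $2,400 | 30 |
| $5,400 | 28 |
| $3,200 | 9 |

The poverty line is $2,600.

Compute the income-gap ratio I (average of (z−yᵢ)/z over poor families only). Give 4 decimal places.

0.2472

Below z: 14×$1,200, 17×$1,800, 30×$2,400 (q = 61 of N = 98).
Shortfall ratios (z−y)/z: 0.5385 (×14), 0.3077 (×17), 0.0769 (×30); sum = 15.076923.
I averages over the q = 61 poor units only: 15.076923 / 61 = 0.2472.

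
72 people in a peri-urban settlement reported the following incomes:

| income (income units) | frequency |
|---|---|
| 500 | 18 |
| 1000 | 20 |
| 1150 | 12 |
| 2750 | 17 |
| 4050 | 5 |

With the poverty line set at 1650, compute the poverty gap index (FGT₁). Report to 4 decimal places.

0.3342

Below z: 18×500, 20×1000, 12×1150 (q = 50 of N = 72).
Gap ratios (z−y)/z: (1650−500)/1650 = 0.6970 (×18); (1650−1000)/1650 = 0.3939 (×20); (1650−1150)/1650 = 0.3030 (×12).
Σ = 24.060606. Dividing by the full population N = 72 gives P₁ = 0.3342.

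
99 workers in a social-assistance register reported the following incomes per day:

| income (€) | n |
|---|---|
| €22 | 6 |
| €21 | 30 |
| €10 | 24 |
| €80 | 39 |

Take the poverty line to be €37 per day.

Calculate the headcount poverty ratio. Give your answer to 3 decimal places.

60 of the 99 workers have income below €37.
H = 60/99 = 0.606.

0.606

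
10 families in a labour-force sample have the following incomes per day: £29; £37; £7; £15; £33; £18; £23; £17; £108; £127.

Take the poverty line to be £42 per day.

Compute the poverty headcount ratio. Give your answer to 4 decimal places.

0.8000

8 of the 10 families have income below £42.
H = 8/10 = 0.8000.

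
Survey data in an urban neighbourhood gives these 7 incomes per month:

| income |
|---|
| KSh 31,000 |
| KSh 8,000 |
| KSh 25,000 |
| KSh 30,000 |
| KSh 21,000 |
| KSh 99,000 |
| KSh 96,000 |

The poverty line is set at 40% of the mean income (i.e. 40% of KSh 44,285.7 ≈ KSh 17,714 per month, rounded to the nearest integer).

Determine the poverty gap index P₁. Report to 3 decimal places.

Poor units: KSh 8,000 (q = 1 of N = 7).
Gap ratios (z−y)/z: (17714−8000)/17714 = 0.5484.
Σ = 0.548380. Dividing by the full population N = 7 gives P₁ = 0.078.

0.078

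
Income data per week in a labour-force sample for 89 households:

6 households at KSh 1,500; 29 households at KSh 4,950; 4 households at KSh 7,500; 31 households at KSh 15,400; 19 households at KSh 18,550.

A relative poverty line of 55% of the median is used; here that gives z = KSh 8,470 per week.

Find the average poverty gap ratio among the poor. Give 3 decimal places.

Below z: 6×KSh 1,500, 29×KSh 4,950, 4×KSh 7,500 (q = 39 of N = 89).
Relative gaps: 0.8229 (×6), 0.4156 (×29), 0.1145 (×4); sum = 17.447462.
I averages over the q = 39 poor units only: 17.447462 / 39 = 0.447.

0.447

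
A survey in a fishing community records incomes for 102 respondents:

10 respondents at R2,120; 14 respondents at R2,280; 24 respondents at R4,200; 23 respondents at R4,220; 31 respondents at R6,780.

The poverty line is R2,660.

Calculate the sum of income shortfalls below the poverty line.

R10,720

Below z: 10×R2,120, 14×R2,280 (q = 24 of N = 102).
Individual gaps: 10×(2660−2120) = 5400; 14×(2660−2280) = 5320.
Aggregate gap = R10,720.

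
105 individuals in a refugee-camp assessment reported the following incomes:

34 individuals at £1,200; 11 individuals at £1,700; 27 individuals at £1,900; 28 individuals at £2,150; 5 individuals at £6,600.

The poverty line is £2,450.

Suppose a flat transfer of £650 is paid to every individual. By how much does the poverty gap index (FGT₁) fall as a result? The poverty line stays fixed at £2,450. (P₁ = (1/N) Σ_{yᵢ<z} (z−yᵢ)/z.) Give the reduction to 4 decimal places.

Before: below the line — 34×£1,200, 11×£1,700, 27×£1,900, 28×£2,150; poverty gap index (FGT₁) = 0.287658.
After the £650 transfer: below the line — 34×£1,850, 11×£2,350; poverty gap index (FGT₁) = 0.083576.
Reduction = 0.287658 − 0.083576 = 0.2041.

0.2041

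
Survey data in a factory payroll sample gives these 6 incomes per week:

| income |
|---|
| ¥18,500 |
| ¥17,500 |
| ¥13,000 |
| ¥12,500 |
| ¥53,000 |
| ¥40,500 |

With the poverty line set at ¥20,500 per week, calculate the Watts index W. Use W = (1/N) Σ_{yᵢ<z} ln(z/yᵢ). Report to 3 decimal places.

Below the line: ¥12,500, ¥13,000, ¥17,500, ¥18,500 (q = 4 of N = 6).
Log shortfalls: ln(20500/12500) = 0.4947; ln(20500/13000) = 0.4555; ln(20500/17500) = 0.1582; ln(20500/18500) = 0.1027.
W = 1.211050 / 6 = 0.202.

0.202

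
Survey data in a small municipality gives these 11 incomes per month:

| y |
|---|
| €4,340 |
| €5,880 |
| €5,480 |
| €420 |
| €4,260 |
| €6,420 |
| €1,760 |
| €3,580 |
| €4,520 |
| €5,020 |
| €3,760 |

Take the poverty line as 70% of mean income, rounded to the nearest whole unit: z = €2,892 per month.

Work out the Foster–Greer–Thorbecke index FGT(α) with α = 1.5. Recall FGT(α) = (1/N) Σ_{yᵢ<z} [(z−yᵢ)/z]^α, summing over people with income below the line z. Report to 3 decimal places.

0.094

Below z: €420, €1,760 (q = 2 of N = 11).
Gap ratios (z−y)/z: (2892−420)/2892 = 0.8548; (2892−1760)/2892 = 0.3914.
Raised to α = 1.5: 0.79027; 0.24489.
Sum = 1.035160; FGT(1.5) = 1.035160 / 11 = 0.094.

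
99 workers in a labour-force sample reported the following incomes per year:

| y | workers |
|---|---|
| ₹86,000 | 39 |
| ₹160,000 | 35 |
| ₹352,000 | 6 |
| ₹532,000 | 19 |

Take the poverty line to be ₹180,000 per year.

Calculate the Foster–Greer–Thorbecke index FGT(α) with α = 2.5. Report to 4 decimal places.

Below the line: 39×₹86,000, 35×₹160,000 (q = 74 of N = 99).
Gap ratios (z−y)/z: (180000−86000)/180000 = 0.5222 (×39); (180000−160000)/180000 = 0.1111 (×35).
Raised to α = 2.5: 0.19708 (×39); 0.00412 (×35).
Sum = 7.830079; FGT(2.5) = 7.830079 / 99 = 0.0791.

0.0791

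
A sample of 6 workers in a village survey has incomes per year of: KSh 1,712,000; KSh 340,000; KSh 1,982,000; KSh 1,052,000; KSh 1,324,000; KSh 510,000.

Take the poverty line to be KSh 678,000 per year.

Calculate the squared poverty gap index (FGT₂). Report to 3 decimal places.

0.052

Below the line: KSh 340,000, KSh 510,000 (q = 2 of N = 6).
Normalized shortfalls: (678000−340000)/678000 = 0.4985; (678000−510000)/678000 = 0.2478.
Squared: 0.2485; 0.0614.
Sum = 0.309926; P₂ = 0.309926 / 6 = 0.052.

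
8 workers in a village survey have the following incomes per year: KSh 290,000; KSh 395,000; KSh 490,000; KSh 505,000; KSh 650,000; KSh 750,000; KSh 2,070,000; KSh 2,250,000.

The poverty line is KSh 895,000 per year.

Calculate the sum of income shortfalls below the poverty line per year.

KSh 2,290,000

Incomes under z: KSh 290,000, KSh 395,000, KSh 490,000, KSh 505,000, KSh 650,000, KSh 750,000 (q = 6 of N = 8).
Individual gaps: 895000−290000 = 605000; 895000−395000 = 500000; 895000−490000 = 405000; 895000−505000 = 390000; 895000−650000 = 245000; 895000−750000 = 145000.
Aggregate gap = KSh 2,290,000.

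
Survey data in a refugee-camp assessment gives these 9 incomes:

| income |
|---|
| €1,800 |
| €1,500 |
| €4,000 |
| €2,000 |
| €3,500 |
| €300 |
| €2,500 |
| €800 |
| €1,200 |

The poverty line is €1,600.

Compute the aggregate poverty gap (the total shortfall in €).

€2,600

Poor units: €300, €800, €1,200, €1,500 (q = 4 of N = 9).
Individual gaps: 1600−300 = 1300; 1600−800 = 800; 1600−1200 = 400; 1600−1500 = 100.
Aggregate gap = €2,600.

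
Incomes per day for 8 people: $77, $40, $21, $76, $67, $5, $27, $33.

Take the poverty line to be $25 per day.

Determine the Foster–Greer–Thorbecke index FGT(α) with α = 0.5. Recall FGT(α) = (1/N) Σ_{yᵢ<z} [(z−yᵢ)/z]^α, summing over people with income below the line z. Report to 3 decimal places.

Below the line: $5, $21 (q = 2 of N = 8).
Gap ratios (z−y)/z: (25−5)/25 = 0.8000; (25−21)/25 = 0.1600.
Raised to α = 0.5: 0.89443; 0.40000.
Sum = 1.294427; FGT(0.5) = 1.294427 / 8 = 0.162.

0.162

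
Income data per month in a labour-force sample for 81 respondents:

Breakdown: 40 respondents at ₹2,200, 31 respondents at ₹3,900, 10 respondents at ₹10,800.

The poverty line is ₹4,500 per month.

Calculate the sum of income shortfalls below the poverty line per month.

₹110,600

Incomes under z: 40×₹2,200, 31×₹3,900 (q = 71 of N = 81).
Individual gaps: 40×(4500−2200) = 92000; 31×(4500−3900) = 18600.
Aggregate gap = ₹110,600.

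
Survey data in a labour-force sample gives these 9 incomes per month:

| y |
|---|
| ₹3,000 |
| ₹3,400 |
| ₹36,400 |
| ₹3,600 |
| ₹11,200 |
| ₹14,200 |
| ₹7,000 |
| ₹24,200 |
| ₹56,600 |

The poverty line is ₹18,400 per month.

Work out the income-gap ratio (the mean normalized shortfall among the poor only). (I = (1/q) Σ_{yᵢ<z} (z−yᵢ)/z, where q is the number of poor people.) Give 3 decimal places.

0.616

Below z: ₹3,000, ₹3,400, ₹3,600, ₹7,000, ₹11,200, ₹14,200 (q = 6 of N = 9).
Relative gaps: 0.8370, 0.8152, 0.8043, 0.6196, 0.3913, 0.2283; sum = 3.695652.
I averages over the q = 6 poor units only: 3.695652 / 6 = 0.616.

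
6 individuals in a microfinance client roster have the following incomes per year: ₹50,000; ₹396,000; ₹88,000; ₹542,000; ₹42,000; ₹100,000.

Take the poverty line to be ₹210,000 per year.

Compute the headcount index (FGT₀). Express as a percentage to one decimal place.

4 of the 6 individuals have income below ₹210,000.
H = 4/6 = 66.7%.

66.7%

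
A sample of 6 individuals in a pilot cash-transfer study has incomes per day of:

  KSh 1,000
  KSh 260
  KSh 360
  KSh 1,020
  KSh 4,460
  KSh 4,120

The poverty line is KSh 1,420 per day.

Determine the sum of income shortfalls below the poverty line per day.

Incomes under z: KSh 260, KSh 360, KSh 1,000, KSh 1,020 (q = 4 of N = 6).
Individual gaps: 1420−260 = 1160; 1420−360 = 1060; 1420−1000 = 420; 1420−1020 = 400.
Aggregate gap = KSh 3,040.

KSh 3,040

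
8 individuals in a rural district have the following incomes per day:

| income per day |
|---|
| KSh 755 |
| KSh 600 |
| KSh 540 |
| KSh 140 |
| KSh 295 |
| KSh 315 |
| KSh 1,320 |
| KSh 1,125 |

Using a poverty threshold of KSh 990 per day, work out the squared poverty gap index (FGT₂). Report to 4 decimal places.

Below z: KSh 140, KSh 295, KSh 315, KSh 540, KSh 600, KSh 755 (q = 6 of N = 8).
Normalized shortfalls: (990−140)/990 = 0.8586; (990−295)/990 = 0.7020; (990−315)/990 = 0.6818; (990−540)/990 = 0.4545; (990−600)/990 = 0.3939; (990−755)/990 = 0.2374.
Squared: 0.7372; 0.4928; 0.4649; 0.2066; 0.1552; 0.0563.
Sum = 2.113024; P₂ = 2.113024 / 8 = 0.2641.

0.2641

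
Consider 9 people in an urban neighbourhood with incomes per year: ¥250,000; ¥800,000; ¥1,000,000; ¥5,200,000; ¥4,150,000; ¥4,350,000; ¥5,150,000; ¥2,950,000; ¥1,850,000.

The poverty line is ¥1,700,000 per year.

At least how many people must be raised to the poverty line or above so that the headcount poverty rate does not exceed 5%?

3 of the 9 people are poor, so H = 3/9 = 0.333.
A headcount ratio of at most 5% allows at most ⌊0.05 × 9⌋ = 0 poor people.
So at least 3 − 0 = 3 must be lifted.

3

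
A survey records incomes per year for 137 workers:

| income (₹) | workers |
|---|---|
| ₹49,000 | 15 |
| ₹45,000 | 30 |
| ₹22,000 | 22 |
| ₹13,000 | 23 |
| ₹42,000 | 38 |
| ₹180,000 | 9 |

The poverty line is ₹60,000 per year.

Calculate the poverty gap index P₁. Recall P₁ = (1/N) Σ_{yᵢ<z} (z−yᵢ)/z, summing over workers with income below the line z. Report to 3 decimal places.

0.391

Below the line: 23×₹13,000, 22×₹22,000, 38×₹42,000, 30×₹45,000, 15×₹49,000 (q = 128 of N = 137).
Normalized shortfalls: (60000−13000)/60000 = 0.7833 (×23); (60000−22000)/60000 = 0.6333 (×22); (60000−42000)/60000 = 0.3000 (×38); (60000−45000)/60000 = 0.2500 (×30); (60000−49000)/60000 = 0.1833 (×15).
Sum of shortfalls = 53.600000; P₁ averages over all N: 53.600000 / 137 = 0.391.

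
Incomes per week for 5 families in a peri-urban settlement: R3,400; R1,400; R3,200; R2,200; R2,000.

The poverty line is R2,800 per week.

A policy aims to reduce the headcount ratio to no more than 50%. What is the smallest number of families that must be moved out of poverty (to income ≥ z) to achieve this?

1

Currently q = 3 of N = 5 are below the line (H = 0.600).
A headcount ratio of at most 50% allows at most ⌊0.50 × 5⌋ = 2 poor families.
So at least 3 − 2 = 1 must be lifted.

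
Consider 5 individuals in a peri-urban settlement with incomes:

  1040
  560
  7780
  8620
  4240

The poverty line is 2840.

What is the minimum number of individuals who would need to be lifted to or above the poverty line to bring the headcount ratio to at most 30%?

1

Currently q = 2 of N = 5 are below the line (H = 0.400).
A headcount ratio of at most 30% allows at most ⌊0.30 × 5⌋ = 1 poor individuals.
So at least 2 − 1 = 1 must be lifted.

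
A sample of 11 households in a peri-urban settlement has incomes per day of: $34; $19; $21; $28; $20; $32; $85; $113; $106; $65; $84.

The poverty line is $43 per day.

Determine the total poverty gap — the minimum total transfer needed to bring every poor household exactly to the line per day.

Poor units: $19, $20, $21, $28, $32, $34 (q = 6 of N = 11).
Individual gaps: 43−19 = 24; 43−20 = 23; 43−21 = 22; 43−28 = 15; 43−32 = 11; 43−34 = 9.
Aggregate gap = $104.

$104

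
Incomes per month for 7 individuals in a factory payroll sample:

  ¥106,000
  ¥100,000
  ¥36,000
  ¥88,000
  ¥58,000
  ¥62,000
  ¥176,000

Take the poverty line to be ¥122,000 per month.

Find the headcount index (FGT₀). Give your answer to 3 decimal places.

0.857

6 of the 7 individuals have income below ¥122,000.
H = 6/7 = 0.857.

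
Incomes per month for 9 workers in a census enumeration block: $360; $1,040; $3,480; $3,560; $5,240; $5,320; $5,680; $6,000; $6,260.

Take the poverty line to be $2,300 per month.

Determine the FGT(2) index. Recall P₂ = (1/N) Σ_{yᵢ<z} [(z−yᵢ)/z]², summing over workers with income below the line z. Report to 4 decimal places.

Poor units: $360, $1,040 (q = 2 of N = 9).
Relative gaps: (2300−360)/2300 = 0.8435; (2300−1040)/2300 = 0.5478.
Squared: 0.7115; 0.3001.
Sum = 1.011569; P₂ = 1.011569 / 9 = 0.1124.

0.1124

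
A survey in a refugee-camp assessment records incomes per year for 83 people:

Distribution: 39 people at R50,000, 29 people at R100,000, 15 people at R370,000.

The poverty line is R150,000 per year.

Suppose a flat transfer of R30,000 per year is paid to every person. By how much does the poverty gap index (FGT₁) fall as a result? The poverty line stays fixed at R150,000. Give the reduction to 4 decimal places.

Before: below the line — 39×R50,000, 29×R100,000; poverty gap index (FGT₁) = 0.429719.
After the R30,000 transfer: below the line — 39×R80,000, 29×R130,000; poverty gap index (FGT₁) = 0.265863.
Reduction = 0.429719 − 0.265863 = 0.1639.

0.1639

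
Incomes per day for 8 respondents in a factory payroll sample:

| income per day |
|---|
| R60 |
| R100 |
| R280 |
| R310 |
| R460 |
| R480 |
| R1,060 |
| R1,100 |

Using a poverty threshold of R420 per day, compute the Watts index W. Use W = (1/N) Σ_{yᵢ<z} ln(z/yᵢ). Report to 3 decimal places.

0.511

Below z: R60, R100, R280, R310 (q = 4 of N = 8).
Log shortfalls: ln(420/60) = 1.9459; ln(420/100) = 1.4351; ln(420/280) = 0.4055; ln(420/310) = 0.3037.
W = 4.090142 / 8 = 0.511.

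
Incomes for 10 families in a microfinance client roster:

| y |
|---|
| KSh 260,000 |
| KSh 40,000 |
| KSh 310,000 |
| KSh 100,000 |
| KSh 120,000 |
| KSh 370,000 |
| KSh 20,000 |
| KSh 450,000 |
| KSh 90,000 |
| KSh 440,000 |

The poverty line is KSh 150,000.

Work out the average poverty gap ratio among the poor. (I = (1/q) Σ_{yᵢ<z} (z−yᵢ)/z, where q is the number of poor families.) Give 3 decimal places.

0.507

Poor units: KSh 20,000, KSh 40,000, KSh 90,000, KSh 100,000, KSh 120,000 (q = 5 of N = 10).
Shortfall ratios (z−y)/z: 0.8667, 0.7333, 0.4000, 0.3333, 0.2000; sum = 2.533333.
The income-gap ratio divides by q (the poor only): 2.533333 / 5 = 0.507.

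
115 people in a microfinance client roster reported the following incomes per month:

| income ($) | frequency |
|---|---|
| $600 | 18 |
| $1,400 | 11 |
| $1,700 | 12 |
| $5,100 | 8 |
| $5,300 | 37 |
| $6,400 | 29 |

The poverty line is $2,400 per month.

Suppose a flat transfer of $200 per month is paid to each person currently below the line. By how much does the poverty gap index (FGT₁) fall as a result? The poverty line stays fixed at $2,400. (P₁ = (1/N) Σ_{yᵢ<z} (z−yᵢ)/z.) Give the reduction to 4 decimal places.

Before: below the line — 18×$600, 11×$1,400, 12×$1,700; poverty gap index (FGT₁) = 0.187681.
After the $200 transfer: below the line — 18×$800, 11×$1,600, 12×$1,900; poverty gap index (FGT₁) = 0.157971.
Reduction = 0.187681 − 0.157971 = 0.0297.

0.0297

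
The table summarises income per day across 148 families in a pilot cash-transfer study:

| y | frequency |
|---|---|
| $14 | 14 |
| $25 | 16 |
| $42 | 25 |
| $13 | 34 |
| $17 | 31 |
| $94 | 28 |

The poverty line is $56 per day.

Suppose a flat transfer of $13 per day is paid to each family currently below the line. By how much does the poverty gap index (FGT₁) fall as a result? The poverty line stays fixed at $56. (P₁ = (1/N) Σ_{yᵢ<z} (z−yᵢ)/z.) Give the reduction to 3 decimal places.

Before: below the line — 34×$13, 14×$14, 31×$17, 16×$25, 25×$42; poverty gap index (FGT₁) = 0.49529.
After the $13 transfer: below the line — 34×$26, 14×$27, 31×$30, 16×$38, 25×$55; poverty gap index (FGT₁) = 0.30707.
Reduction = 0.49529 − 0.30707 = 0.188.

0.188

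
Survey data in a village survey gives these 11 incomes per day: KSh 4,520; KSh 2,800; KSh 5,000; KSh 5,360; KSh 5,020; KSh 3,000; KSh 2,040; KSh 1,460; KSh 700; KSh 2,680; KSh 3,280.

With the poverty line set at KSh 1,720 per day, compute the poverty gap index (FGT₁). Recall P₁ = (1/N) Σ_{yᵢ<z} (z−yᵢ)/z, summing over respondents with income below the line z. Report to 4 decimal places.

Below the line: KSh 700, KSh 1,460 (q = 2 of N = 11).
Shortfall ratios: (1720−700)/1720 = 0.5930; (1720−1460)/1720 = 0.1512.
Σ = 0.744186. Dividing by the full population N = 11 gives P₁ = 0.0677.

0.0677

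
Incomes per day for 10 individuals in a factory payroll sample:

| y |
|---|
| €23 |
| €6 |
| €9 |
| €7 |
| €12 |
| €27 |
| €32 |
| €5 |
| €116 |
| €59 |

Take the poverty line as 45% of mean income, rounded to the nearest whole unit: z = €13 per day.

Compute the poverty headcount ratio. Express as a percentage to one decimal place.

50.0%

5 of the 10 individuals have income below €13.
H = 5/10 = 50.0%.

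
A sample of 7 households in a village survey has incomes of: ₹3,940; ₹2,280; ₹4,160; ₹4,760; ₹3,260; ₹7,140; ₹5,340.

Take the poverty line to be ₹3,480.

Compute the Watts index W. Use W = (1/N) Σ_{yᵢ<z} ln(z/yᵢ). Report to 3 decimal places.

Poor units: ₹2,280, ₹3,260 (q = 2 of N = 7).
Log gaps: ln(3480/2280) = 0.4229; ln(3480/3260) = 0.0653.
W = 0.488162 / 7 = 0.070.

0.070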